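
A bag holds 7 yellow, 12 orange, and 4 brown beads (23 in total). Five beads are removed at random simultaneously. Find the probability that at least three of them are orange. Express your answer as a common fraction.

Sum the hypergeometric tail for j = 3,…,5 orange beads.
Favorable = C(12,3)·C(11,2) + C(12,4)·C(11,1) + C(12,5)·C(11,0) = 18337; total = C(23,5) = 33649.
P = 18337/33649 = 1667/3059 ≈ 0.5449.

1667/3059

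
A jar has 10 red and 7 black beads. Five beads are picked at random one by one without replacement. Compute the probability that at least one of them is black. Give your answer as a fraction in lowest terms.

Use the complement: P(at least one black) = 1 − P(no black).
P(none) = C(10,5)/C(17,5) = 252/6188.
So P = 1 − 252/6188 = 212/221 ≈ 0.9593.

212/221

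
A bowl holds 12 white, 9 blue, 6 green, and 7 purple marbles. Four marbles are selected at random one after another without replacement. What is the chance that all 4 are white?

45/4216

Unordered draws without replacement: count favorable combinations over C(34,4).
Favorable = C(12,4) · C(9,0) · C(6,0) · C(7,0) = 495; total = C(34,4) = 46376.
P = 495/46376 = 45/4216 ≈ 0.0107.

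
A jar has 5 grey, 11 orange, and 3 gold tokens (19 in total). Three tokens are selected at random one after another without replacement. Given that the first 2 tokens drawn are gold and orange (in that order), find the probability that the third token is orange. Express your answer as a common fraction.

After removing 1 orange, 1 gold, the jar has 10 orange out of 17 remaining.
P(third is orange | given) = 10/17 ≈ 0.5882.

10/17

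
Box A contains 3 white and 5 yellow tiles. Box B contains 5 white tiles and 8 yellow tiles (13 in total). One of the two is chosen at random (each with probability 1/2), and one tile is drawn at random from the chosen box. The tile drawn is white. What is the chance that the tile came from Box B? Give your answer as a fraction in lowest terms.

P(white | Box A) = 3/8; P(white | Box B) = 5/13.
P(white) = 1/2·3/8 + 1/2·5/13 = 79/208.
By Bayes' rule, P(Box B | white) = 5/26 / 79/208 = 40/79 ≈ 0.5063.

40/79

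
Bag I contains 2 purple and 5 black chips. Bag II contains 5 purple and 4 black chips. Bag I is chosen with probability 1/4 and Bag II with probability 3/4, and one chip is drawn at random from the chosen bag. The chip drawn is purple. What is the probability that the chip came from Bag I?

6/41

P(purple | Bag I) = 2/7; P(purple | Bag II) = 5/9.
P(purple) = 1/4·2/7 + 3/4·5/9 = 41/84.
By Bayes' rule, P(Bag I | purple) = 1/14 / 41/84 = 6/41 ≈ 0.1463.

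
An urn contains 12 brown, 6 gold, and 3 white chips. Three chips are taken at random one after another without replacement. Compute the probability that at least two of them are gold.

7/38

Sum the hypergeometric tail for j = 2,…,3 gold chips.
Favorable = C(6,2)·C(15,1) + C(6,3)·C(15,0) = 245; total = C(21,3) = 1330.
P = 245/1330 = 7/38 ≈ 0.1842.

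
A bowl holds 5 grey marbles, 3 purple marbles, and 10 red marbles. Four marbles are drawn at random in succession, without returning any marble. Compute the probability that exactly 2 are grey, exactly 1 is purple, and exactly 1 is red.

Unordered draws without replacement: count favorable combinations over C(18,4).
Favorable = C(5,2) · C(3,1) · C(10,1) = 300; total = C(18,4) = 3060.
P = 300/3060 = 5/51 ≈ 0.0980.

5/51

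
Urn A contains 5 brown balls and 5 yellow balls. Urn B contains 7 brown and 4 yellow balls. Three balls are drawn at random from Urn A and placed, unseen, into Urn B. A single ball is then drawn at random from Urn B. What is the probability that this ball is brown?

17/28

Condition on how many of the transferred balls are brown (from Urn A: 5 brown of 10; then Urn B has 14 total).
  0 brown: C(5,0)C(5,3)/C(10,3) = 1/12; then P = 7/14
  1 brown: C(5,1)C(5,2)/C(10,3) = 5/12; then P = 8/14
  2 brown: C(5,2)C(5,1)/C(10,3) = 5/12; then P = 9/14
  3 brown: C(5,3)C(5,0)/C(10,3) = 1/12; then P = 10/14
P(brown from Urn B) = 17/28 ≈ 0.6071.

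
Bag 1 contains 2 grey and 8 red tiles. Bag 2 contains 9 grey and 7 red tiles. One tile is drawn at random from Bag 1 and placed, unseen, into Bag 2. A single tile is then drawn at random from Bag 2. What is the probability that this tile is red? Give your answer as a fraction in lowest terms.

39/85

Condition on how many of the transferred tiles are red (from Bag 1: 8 red of 10; then Bag 2 has 17 total).
  0 red: C(8,0)C(2,1)/C(10,1) = 1/5; then P = 7/17
  1 red: C(8,1)C(2,0)/C(10,1) = 4/5; then P = 8/17
P(red from Bag 2) = 39/85 ≈ 0.4588.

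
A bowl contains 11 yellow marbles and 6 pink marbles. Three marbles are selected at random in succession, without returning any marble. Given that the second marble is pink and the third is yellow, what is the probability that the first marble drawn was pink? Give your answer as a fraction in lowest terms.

1/3

P(first=pink and the second marble is pink and the third is yellow) = (6/17)·(5/16)·(11/15) = 11/136.
P(E) = Σ over first color = 11/68 + 11/136 = 33/136.
By Bayes, P(first=pink | E) = 11/136 / 33/136 = 1/3 ≈ 0.3333.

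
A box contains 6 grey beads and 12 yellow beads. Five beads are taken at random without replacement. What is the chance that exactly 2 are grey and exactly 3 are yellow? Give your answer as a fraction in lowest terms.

275/714

Unordered draws without replacement: count favorable combinations over C(18,5).
Favorable = C(6,2) · C(12,3) = 3300; total = C(18,5) = 8568.
P = 3300/8568 = 275/714 ≈ 0.3852.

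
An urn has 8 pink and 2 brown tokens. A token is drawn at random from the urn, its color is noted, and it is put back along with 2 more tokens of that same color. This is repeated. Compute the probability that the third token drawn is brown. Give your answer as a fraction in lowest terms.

Sum over the four possibilities for the first two draws (brown/not-brown each), tracking how the brown count and total change by +2 per draw.
P(third is brown) = 1/5 ≈ 0.2000. (In a Pólya urn every draw has the same marginal probability 2/10.)

1/5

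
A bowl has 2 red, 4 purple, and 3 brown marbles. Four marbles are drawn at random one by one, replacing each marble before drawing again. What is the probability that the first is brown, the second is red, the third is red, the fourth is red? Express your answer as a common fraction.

Multiply the conditional probability of each draw in order, with replacement (the composition resets each draw).
P = (3/9) · (2/9) · (2/9) · (2/9) = 8/2187 ≈ 0.0037.

8/2187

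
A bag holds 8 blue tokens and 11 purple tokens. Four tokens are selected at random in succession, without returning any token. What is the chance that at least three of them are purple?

275/646

Sum the hypergeometric tail for j = 3,…,4 purple tokens.
Favorable = C(11,3)·C(8,1) + C(11,4)·C(8,0) = 1650; total = C(19,4) = 3876.
P = 1650/3876 = 275/646 ≈ 0.4257.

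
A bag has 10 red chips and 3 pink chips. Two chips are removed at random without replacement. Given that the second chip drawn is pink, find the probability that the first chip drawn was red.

P(first=red and the second chip drawn is pink) = (10/13)·(3/12) = 5/26.
P(the second chip drawn is pink) = Σ over first color = 5/26 + 1/26 = 3/13.
By Bayes, P(first=red | the second chip drawn is pink) = 5/26 / 3/13 = 5/6 ≈ 0.8333.

5/6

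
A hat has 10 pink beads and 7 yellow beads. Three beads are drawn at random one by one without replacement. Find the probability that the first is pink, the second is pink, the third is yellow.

21/136

Multiply the conditional probability of each draw in order, without replacement, so each draw removes one from its color and from the total.
P = (10/17) · (9/16) · (7/15) = 21/136 ≈ 0.1544.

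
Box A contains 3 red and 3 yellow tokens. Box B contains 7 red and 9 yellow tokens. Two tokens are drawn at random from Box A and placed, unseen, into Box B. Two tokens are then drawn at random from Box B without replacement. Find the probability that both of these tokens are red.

47/255

Condition on how many of the transferred tokens are red (from Box A: 3 red of 6; then Box B has 18 total).
  0 red: C(3,0)C(3,2)/C(6,2) = 1/5; then P = C(7,2)/C(18,2) = 7/51
  1 red: C(3,1)C(3,1)/C(6,2) = 3/5; then P = C(8,2)/C(18,2) = 28/153
  2 red: C(3,2)C(3,0)/C(6,2) = 1/5; then P = C(9,2)/C(18,2) = 4/17
P(both red) = 47/255 ≈ 0.1843.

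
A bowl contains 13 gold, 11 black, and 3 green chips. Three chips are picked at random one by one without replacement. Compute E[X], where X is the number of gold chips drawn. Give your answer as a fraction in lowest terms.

By linearity of expectation, E[X] = Σ P(draw i is gold); by symmetry each draw (even without replacement) has P(gold) = 13/27.
E[X] = 3 · 13/27 = 13/9 ≈ 1.4444.

13/9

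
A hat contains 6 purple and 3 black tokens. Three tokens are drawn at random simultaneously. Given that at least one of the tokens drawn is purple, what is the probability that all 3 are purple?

P(all 3 purple) = C(6,3)/C(9,3) = 5/21; P(at least one purple) = 1 − C(3,3)/C(9,3) = 83/84.
Since 'all 3 purple' ⊆ 'at least one purple', P(all 3 | at least one) = 5/21 / 83/84 = 20/83 ≈ 0.2410.

20/83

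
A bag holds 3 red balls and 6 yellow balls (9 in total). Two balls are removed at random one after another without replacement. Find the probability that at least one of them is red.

Use the complement: P(at least one red) = 1 − P(no red).
P(none) = C(6,2)/C(9,2) = 15/36.
So P = 1 − 15/36 = 7/12 ≈ 0.5833.

7/12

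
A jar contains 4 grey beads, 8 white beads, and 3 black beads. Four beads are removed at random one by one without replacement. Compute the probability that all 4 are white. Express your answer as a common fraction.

Unordered draws without replacement: count favorable combinations over C(15,4).
Favorable = C(4,0) · C(8,4) · C(3,0) = 70; total = C(15,4) = 1365.
P = 70/1365 = 2/39 ≈ 0.0513.

2/39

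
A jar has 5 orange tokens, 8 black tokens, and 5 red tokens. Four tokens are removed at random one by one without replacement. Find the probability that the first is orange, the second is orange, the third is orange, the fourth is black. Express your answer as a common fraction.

1/153

Multiply the conditional probability of each draw in order, without replacement, so each draw removes one from its color and from the total.
P = (5/18) · (4/17) · (3/16) · (8/15) = 1/153 ≈ 0.0065.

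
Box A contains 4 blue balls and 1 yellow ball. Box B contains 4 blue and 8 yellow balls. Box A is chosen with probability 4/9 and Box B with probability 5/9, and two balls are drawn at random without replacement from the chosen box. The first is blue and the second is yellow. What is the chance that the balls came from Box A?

P(E | Box A) = 1/5; P(E | Box B) = 8/33.
P(E) = 4/9·1/5 + 5/9·8/33 = 332/1485.
By Bayes' rule, P(Box A | E) = 4/45 / 332/1485 = 33/83 ≈ 0.3976.

33/83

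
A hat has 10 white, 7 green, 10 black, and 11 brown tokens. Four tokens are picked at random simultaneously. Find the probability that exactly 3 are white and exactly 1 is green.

Unordered draws without replacement: count favorable combinations over C(38,4).
Favorable = C(10,3) · C(7,1) · C(10,0) · C(11,0) = 840; total = C(38,4) = 73815.
P = 840/73815 = 8/703 ≈ 0.0114.

8/703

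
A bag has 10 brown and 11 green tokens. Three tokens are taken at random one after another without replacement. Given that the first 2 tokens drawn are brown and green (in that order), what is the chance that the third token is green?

After removing 1 brown, 1 green, the bag has 10 green out of 19 remaining.
P(third is green | given) = 10/19 ≈ 0.5263.

10/19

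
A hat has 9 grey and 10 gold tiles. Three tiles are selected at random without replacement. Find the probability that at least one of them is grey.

Use the complement: P(at least one grey) = 1 − P(no grey).
P(none) = C(10,3)/C(19,3) = 120/969.
So P = 1 − 120/969 = 283/323 ≈ 0.8762.

283/323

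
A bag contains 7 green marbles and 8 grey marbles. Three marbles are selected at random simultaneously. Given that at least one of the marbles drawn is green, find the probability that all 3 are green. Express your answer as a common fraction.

P(all 3 green) = C(7,3)/C(15,3) = 1/13; P(at least one green) = 1 − C(8,3)/C(15,3) = 57/65.
Since 'all 3 green' ⊆ 'at least one green', P(all 3 | at least one) = 1/13 / 57/65 = 5/57 ≈ 0.0877.

5/57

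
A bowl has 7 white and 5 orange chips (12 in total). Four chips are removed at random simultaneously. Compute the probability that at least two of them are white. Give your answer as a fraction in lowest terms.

Sum the hypergeometric tail for j = 2,…,4 white chips.
Favorable = C(7,2)·C(5,2) + C(7,3)·C(5,1) + C(7,4)·C(5,0) = 420; total = C(12,4) = 495.
P = 420/495 = 28/33 ≈ 0.8485.

28/33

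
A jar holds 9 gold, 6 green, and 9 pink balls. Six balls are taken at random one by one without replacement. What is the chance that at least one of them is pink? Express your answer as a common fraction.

Use the complement: P(at least one pink) = 1 − P(no pink).
P(none) = C(15,6)/C(24,6) = 5005/134596.
So P = 1 − 5005/134596 = 1683/1748 ≈ 0.9628.

1683/1748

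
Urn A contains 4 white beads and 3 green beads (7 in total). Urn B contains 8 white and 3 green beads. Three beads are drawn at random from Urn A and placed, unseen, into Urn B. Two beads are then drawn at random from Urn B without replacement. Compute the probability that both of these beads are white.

Condition on how many of the transferred beads are white (from Urn A: 4 white of 7; then Urn B has 14 total).
  0 white: C(4,0)C(3,3)/C(7,3) = 1/35; then P = C(8,2)/C(14,2) = 4/13
  1 white: C(4,1)C(3,2)/C(7,3) = 12/35; then P = C(9,2)/C(14,2) = 36/91
  2 white: C(4,2)C(3,1)/C(7,3) = 18/35; then P = C(10,2)/C(14,2) = 45/91
  3 white: C(4,3)C(3,0)/C(7,3) = 4/35; then P = C(11,2)/C(14,2) = 55/91
P(both white) = 298/637 ≈ 0.4678.

298/637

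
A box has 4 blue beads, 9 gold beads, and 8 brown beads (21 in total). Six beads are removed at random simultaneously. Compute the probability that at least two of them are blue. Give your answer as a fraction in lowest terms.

6/19

Sum the hypergeometric tail for j = 2,…,4 blue beads.
Favorable = C(4,2)·C(17,4) + C(4,3)·C(17,3) + C(4,4)·C(17,2) = 17136; total = C(21,6) = 54264.
P = 17136/54264 = 6/19 ≈ 0.3158.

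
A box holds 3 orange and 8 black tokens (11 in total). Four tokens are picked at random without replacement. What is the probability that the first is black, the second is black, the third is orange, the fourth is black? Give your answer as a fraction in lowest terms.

Multiply the conditional probability of each draw in order, without replacement, so each draw removes one from its color and from the total.
P = (8/11) · (7/10) · (3/9) · (6/8) = 7/55 ≈ 0.1273.

7/55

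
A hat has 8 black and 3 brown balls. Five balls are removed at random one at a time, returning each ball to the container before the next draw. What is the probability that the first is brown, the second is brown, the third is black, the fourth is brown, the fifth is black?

1728/161051

Multiply the conditional probability of each draw in order, with replacement (the composition resets each draw).
P = (3/11) · (3/11) · (8/11) · (3/11) · (8/11) = 1728/161051 ≈ 0.0107.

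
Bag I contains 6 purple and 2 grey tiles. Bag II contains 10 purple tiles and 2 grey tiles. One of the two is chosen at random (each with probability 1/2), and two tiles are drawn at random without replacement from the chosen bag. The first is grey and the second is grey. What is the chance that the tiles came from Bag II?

14/47

P(E | Bag I) = 1/28; P(E | Bag II) = 1/66.
P(E) = 1/2·1/28 + 1/2·1/66 = 47/1848.
By Bayes' rule, P(Bag II | E) = 1/132 / 47/1848 = 14/47 ≈ 0.2979.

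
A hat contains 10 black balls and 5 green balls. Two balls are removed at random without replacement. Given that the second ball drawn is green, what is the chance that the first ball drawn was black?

P(first=black and the second ball drawn is green) = (10/15)·(5/14) = 5/21.
P(the second ball drawn is green) = Σ over first color = 5/21 + 2/21 = 1/3.
By Bayes, P(first=black | the second ball drawn is green) = 5/21 / 1/3 = 5/7 ≈ 0.7143.

5/7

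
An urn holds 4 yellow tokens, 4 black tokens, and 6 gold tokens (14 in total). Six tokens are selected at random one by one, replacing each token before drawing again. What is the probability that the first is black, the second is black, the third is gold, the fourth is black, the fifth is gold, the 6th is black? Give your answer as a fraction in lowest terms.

144/117649

Multiply the conditional probability of each draw in order, with replacement (the composition resets each draw).
P = (4/14) · (4/14) · (6/14) · (4/14) · (6/14) · (4/14) = 144/117649 ≈ 0.0012.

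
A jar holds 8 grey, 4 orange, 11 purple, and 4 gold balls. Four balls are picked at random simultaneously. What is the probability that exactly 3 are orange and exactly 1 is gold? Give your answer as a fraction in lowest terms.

Unordered draws without replacement: count favorable combinations over C(27,4).
Favorable = C(8,0) · C(4,3) · C(11,0) · C(4,1) = 16; total = C(27,4) = 17550.
P = 16/17550 = 8/8775 ≈ 0.0009.

8/8775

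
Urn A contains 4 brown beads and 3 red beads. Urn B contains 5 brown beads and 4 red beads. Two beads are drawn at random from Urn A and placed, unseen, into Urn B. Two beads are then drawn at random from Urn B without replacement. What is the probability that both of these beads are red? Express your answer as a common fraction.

Condition on how many of the transferred beads are red (from Urn A: 3 red of 7; then Urn B has 11 total).
  0 red: C(3,0)C(4,2)/C(7,2) = 2/7; then P = C(4,2)/C(11,2) = 6/55
  1 red: C(3,1)C(4,1)/C(7,2) = 4/7; then P = C(5,2)/C(11,2) = 2/11
  2 red: C(3,2)C(4,0)/C(7,2) = 1/7; then P = C(6,2)/C(11,2) = 3/11
P(both red) = 67/385 ≈ 0.1740.

67/385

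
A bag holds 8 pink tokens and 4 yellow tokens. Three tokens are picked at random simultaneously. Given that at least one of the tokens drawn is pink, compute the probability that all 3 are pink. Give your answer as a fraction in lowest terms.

P(all 3 pink) = C(8,3)/C(12,3) = 14/55; P(at least one pink) = 1 − C(4,3)/C(12,3) = 54/55.
Since 'all 3 pink' ⊆ 'at least one pink', P(all 3 | at least one) = 14/55 / 54/55 = 7/27 ≈ 0.2593.

7/27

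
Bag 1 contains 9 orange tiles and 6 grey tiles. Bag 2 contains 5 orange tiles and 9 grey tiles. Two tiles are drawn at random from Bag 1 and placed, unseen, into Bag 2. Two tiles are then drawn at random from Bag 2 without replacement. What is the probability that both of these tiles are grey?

1517/4200

Condition on how many of the transferred tiles are grey (from Bag 1: 6 grey of 15; then Bag 2 has 16 total).
  0 grey: C(6,0)C(9,2)/C(15,2) = 12/35; then P = C(9,2)/C(16,2) = 3/10
  1 grey: C(6,1)C(9,1)/C(15,2) = 18/35; then P = C(10,2)/C(16,2) = 3/8
  2 grey: C(6,2)C(9,0)/C(15,2) = 1/7; then P = C(11,2)/C(16,2) = 11/24
P(both grey) = 1517/4200 ≈ 0.3612.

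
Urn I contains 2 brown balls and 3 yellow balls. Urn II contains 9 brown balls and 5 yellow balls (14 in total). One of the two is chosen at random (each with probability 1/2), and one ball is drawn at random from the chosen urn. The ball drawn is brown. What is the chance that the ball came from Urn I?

28/73

P(brown | Urn I) = 2/5; P(brown | Urn II) = 9/14.
P(brown) = 1/2·2/5 + 1/2·9/14 = 73/140.
By Bayes' rule, P(Urn I | brown) = 1/5 / 73/140 = 28/73 ≈ 0.3836.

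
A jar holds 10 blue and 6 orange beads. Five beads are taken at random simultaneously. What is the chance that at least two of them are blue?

Sum the hypergeometric tail for j = 2,…,5 blue beads.
Favorable = C(10,2)·C(6,3) + C(10,3)·C(6,2) + C(10,4)·C(6,1) + C(10,5)·C(6,0) = 4212; total = C(16,5) = 4368.
P = 4212/4368 = 27/28 ≈ 0.9643.

27/28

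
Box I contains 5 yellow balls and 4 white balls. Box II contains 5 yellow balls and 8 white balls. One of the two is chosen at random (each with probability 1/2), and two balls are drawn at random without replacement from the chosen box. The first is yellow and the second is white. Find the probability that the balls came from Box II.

P(E | Box I) = 5/18; P(E | Box II) = 10/39.
P(E) = 1/2·5/18 + 1/2·10/39 = 125/468.
By Bayes' rule, P(Box II | E) = 5/39 / 125/468 = 12/25 ≈ 0.4800.

12/25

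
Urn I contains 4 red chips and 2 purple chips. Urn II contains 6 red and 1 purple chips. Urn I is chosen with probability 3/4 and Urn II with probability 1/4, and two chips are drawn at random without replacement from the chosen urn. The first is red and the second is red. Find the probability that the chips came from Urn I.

42/67

P(E | Urn I) = 2/5; P(E | Urn II) = 5/7.
P(E) = 3/4·2/5 + 1/4·5/7 = 67/140.
By Bayes' rule, P(Urn I | E) = 3/10 / 67/140 = 42/67 ≈ 0.6269.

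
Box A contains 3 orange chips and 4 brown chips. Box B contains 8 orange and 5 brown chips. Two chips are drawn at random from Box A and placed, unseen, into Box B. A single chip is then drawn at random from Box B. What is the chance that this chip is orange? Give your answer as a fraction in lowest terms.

Condition on how many of the transferred chips are orange (from Box A: 3 orange of 7; then Box B has 15 total).
  0 orange: C(3,0)C(4,2)/C(7,2) = 2/7; then P = 8/15
  1 orange: C(3,1)C(4,1)/C(7,2) = 4/7; then P = 9/15
  2 orange: C(3,2)C(4,0)/C(7,2) = 1/7; then P = 10/15
P(orange from Box B) = 62/105 ≈ 0.5905.

62/105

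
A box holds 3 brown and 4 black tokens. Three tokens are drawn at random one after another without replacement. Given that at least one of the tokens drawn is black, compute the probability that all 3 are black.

2/17

P(all 3 black) = C(4,3)/C(7,3) = 4/35; P(at least one black) = 1 − C(3,3)/C(7,3) = 34/35.
Since 'all 3 black' ⊆ 'at least one black', P(all 3 | at least one) = 4/35 / 34/35 = 2/17 ≈ 0.1176.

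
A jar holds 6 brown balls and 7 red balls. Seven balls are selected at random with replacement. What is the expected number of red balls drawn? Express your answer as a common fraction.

By linearity of expectation, E[X] = Σ P(draw i is red); each independent draw has P(red) = 7/13.
E[X] = 7 · 7/13 = 49/13 ≈ 3.7692.

49/13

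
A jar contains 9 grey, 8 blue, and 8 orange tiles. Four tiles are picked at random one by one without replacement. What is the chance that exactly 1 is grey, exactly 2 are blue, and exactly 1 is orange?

1008/6325

Unordered draws without replacement: count favorable combinations over C(25,4).
Favorable = C(9,1) · C(8,2) · C(8,1) = 2016; total = C(25,4) = 12650.
P = 2016/12650 = 1008/6325 ≈ 0.1594.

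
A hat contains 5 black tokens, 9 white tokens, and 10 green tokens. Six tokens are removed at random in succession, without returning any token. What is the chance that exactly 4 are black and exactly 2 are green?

Unordered draws without replacement: count favorable combinations over C(24,6).
Favorable = C(5,4) · C(9,0) · C(10,2) = 225; total = C(24,6) = 134596.
P = 225/134596 = 225/134596 ≈ 0.0017.

225/134596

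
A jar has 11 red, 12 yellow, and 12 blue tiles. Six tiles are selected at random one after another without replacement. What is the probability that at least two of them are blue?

2905/4216

Sum the hypergeometric tail for j = 2,…,6 blue tiles.
Favorable = C(12,2)·C(23,4) + C(12,3)·C(23,3) + C(12,4)·C(23,2) + C(12,5)·C(23,1) + C(12,6)·C(23,0) = 1118425; total = C(35,6) = 1623160.
P = 1118425/1623160 = 2905/4216 ≈ 0.6890.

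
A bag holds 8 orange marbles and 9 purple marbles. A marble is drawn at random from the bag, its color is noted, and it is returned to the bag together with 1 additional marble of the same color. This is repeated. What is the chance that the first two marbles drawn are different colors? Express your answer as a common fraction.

Either purple then orange, or orange then purple; after the first draw the total is 18.
P = (9/17)·(8/18) + (8/17)·(9/18) = 8/17 ≈ 0.4706.

8/17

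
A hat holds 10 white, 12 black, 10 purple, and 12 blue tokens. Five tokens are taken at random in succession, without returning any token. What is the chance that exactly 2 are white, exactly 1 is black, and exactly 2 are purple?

6075/271502

Unordered draws without replacement: count favorable combinations over C(44,5).
Favorable = C(10,2) · C(12,1) · C(10,2) · C(12,0) = 24300; total = C(44,5) = 1086008.
P = 24300/1086008 = 6075/271502 ≈ 0.0224.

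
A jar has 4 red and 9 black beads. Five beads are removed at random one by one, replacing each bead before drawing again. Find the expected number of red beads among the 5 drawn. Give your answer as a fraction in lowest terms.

20/13

By linearity of expectation, E[X] = Σ P(draw i is red); each independent draw has P(red) = 4/13.
E[X] = 5 · 4/13 = 20/13 ≈ 1.5385.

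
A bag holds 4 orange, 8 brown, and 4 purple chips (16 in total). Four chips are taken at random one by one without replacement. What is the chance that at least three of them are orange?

7/260

Sum the hypergeometric tail for j = 3,…,4 orange chips.
Favorable = C(4,3)·C(12,1) + C(4,4)·C(12,0) = 49; total = C(16,4) = 1820.
P = 49/1820 = 7/260 ≈ 0.0269.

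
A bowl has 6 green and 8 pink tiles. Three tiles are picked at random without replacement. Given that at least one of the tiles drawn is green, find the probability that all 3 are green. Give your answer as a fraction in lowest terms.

P(all 3 green) = C(6,3)/C(14,3) = 5/91; P(at least one green) = 1 − C(8,3)/C(14,3) = 11/13.
Since 'all 3 green' ⊆ 'at least one green', P(all 3 | at least one) = 5/91 / 11/13 = 5/77 ≈ 0.0649.

5/77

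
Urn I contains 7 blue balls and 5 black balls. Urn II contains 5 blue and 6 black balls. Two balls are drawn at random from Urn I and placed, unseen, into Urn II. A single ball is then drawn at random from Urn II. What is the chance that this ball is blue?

Condition on how many of the transferred balls are blue (from Urn I: 7 blue of 12; then Urn II has 13 total).
  0 blue: C(7,0)C(5,2)/C(12,2) = 5/33; then P = 5/13
  1 blue: C(7,1)C(5,1)/C(12,2) = 35/66; then P = 6/13
  2 blue: C(7,2)C(5,0)/C(12,2) = 7/22; then P = 7/13
P(blue from Urn II) = 37/78 ≈ 0.4744.

37/78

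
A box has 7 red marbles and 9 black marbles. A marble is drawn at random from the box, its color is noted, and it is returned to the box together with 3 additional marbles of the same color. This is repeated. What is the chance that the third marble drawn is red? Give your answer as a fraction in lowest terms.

Sum over the four possibilities for the first two draws (red/not-red each), tracking how the red count and total change by +3 per draw.
P(third is red) = 7/16 ≈ 0.4375. (In a Pólya urn every draw has the same marginal probability 7/16.)

7/16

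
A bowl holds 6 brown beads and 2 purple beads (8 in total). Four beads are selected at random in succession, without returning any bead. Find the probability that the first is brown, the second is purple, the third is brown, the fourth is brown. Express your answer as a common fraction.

Multiply the conditional probability of each draw in order, without replacement, so each draw removes one from its color and from the total.
P = (6/8) · (2/7) · (5/6) · (4/5) = 1/7 ≈ 0.1429.

1/7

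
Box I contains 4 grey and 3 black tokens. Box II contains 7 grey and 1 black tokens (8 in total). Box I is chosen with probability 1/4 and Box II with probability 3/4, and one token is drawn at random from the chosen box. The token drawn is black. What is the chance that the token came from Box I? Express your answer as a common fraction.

P(black | Box I) = 3/7; P(black | Box II) = 1/8.
P(black) = 1/4·3/7 + 3/4·1/8 = 45/224.
By Bayes' rule, P(Box I | black) = 3/28 / 45/224 = 8/15 ≈ 0.5333.

8/15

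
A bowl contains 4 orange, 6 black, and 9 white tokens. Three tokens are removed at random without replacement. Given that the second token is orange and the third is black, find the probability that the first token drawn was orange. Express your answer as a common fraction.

P(first=orange and the second token is orange and the third is black) = (4/19)·(3/18)·(6/17) = 4/323.
P(E) = Σ over first color = 4/323 + 20/969 + 12/323 = 4/57.
By Bayes, P(first=orange | E) = 4/323 / 4/57 = 3/17 ≈ 0.1765.

3/17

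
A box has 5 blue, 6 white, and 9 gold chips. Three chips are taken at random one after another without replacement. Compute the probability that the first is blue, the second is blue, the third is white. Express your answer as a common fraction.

1/57

Multiply the conditional probability of each draw in order, without replacement, so each draw removes one from its color and from the total.
P = (5/20) · (4/19) · (6/18) = 1/57 ≈ 0.0175.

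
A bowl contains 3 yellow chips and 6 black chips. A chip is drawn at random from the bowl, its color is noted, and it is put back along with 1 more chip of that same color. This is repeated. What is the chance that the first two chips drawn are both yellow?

After a yellow draw the bowl holds 4 yellow out of 10.
P = (3/9)·(4/10) = 2/15 ≈ 0.1333.

2/15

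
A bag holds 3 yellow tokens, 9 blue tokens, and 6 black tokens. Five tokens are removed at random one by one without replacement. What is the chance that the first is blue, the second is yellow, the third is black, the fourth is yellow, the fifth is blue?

3/1190

Multiply the conditional probability of each draw in order, without replacement, so each draw removes one from its color and from the total.
P = (9/18) · (3/17) · (6/16) · (2/15) · (8/14) = 3/1190 ≈ 0.0025.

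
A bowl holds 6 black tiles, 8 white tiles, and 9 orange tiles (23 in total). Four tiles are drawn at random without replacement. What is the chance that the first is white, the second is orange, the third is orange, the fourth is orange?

24/1265

Multiply the conditional probability of each draw in order, without replacement, so each draw removes one from its color and from the total.
P = (8/23) · (9/22) · (8/21) · (7/20) = 24/1265 ≈ 0.0190.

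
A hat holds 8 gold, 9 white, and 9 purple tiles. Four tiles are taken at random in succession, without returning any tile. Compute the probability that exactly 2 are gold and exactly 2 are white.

Unordered draws without replacement: count favorable combinations over C(26,4).
Favorable = C(8,2) · C(9,2) · C(9,0) = 1008; total = C(26,4) = 14950.
P = 1008/14950 = 504/7475 ≈ 0.0674.

504/7475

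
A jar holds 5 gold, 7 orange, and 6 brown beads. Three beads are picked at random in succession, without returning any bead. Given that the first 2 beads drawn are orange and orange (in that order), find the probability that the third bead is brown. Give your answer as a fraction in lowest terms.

After removing 2 orange, the jar has 6 brown out of 16 remaining.
P(third is brown | given) = 6/16 = 3/8 ≈ 0.3750.

3/8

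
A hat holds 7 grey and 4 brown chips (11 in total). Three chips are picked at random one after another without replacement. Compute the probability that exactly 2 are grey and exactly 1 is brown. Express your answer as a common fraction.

Unordered draws without replacement: count favorable combinations over C(11,3).
Favorable = C(7,2) · C(4,1) = 84; total = C(11,3) = 165.
P = 84/165 = 28/55 ≈ 0.5091.

28/55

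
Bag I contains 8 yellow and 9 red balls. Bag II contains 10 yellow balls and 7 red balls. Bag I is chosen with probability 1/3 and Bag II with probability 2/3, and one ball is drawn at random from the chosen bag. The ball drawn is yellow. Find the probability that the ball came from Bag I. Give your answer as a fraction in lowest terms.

2/7

P(yellow | Bag I) = 8/17; P(yellow | Bag II) = 10/17.
P(yellow) = 1/3·8/17 + 2/3·10/17 = 28/51.
By Bayes' rule, P(Bag I | yellow) = 8/51 / 28/51 = 2/7 ≈ 0.2857.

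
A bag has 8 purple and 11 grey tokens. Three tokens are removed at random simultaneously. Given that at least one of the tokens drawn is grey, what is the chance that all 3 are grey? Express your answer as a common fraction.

15/83

P(all 3 grey) = C(11,3)/C(19,3) = 55/323; P(at least one grey) = 1 − C(8,3)/C(19,3) = 913/969.
Since 'all 3 grey' ⊆ 'at least one grey', P(all 3 | at least one) = 55/323 / 913/969 = 15/83 ≈ 0.1807.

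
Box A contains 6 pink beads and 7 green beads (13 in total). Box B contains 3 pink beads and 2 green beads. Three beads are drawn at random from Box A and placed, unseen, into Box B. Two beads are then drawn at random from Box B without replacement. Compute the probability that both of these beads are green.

Condition on how many of the transferred beads are green (from Box A: 7 green of 13; then Box B has 8 total).
  0 green: C(7,0)C(6,3)/C(13,3) = 10/143; then P = C(2,2)/C(8,2) = 1/28
  1 green: C(7,1)C(6,2)/C(13,3) = 105/286; then P = C(3,2)/C(8,2) = 3/28
  2 green: C(7,2)C(6,1)/C(13,3) = 63/143; then P = C(4,2)/C(8,2) = 3/14
  3 green: C(7,3)C(6,0)/C(13,3) = 35/286; then P = C(5,2)/C(8,2) = 5/14
P(both green) = 131/728 ≈ 0.1799.

131/728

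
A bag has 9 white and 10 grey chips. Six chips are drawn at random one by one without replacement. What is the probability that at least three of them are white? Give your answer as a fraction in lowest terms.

407/646

Sum the hypergeometric tail for j = 3,…,6 white chips.
Favorable = C(9,3)·C(10,3) + C(9,4)·C(10,2) + C(9,5)·C(10,1) + C(9,6)·C(10,0) = 17094; total = C(19,6) = 27132.
P = 17094/27132 = 407/646 ≈ 0.6300.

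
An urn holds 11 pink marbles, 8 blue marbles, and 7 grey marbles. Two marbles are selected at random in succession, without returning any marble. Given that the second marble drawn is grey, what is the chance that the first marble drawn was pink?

11/25

P(first=pink and the second marble drawn is grey) = (11/26)·(7/25) = 77/650.
P(the second marble drawn is grey) = Σ over first color = 77/650 + 28/325 + 21/325 = 7/26.
By Bayes, P(first=pink | the second marble drawn is grey) = 77/650 / 7/26 = 11/25 ≈ 0.4400.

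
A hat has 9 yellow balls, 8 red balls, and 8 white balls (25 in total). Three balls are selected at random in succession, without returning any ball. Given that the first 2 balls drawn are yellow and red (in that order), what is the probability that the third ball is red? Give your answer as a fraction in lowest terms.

7/23

After removing 1 yellow, 1 red, the hat has 7 red out of 23 remaining.
P(third is red | given) = 7/23 ≈ 0.3043.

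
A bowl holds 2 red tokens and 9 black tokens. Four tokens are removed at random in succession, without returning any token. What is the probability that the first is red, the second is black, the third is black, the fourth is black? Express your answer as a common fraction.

Multiply the conditional probability of each draw in order, without replacement, so each draw removes one from its color and from the total.
P = (2/11) · (9/10) · (8/9) · (7/8) = 7/55 ≈ 0.1273.

7/55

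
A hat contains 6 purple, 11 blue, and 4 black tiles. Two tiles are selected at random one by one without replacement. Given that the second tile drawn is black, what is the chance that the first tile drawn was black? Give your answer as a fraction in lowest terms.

3/20

P(first=black and the second tile drawn is black) = (4/21)·(3/20) = 1/35.
P(the second tile drawn is black) = Σ over first color = 2/35 + 11/105 + 1/35 = 4/21.
By Bayes, P(first=black | the second tile drawn is black) = 1/35 / 4/21 = 3/20 ≈ 0.1500.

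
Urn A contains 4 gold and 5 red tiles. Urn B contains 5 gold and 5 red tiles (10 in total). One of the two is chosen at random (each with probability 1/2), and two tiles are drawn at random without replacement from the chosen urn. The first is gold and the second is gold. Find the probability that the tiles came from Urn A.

3/7

P(E | Urn A) = 1/6; P(E | Urn B) = 2/9.
P(E) = 1/2·1/6 + 1/2·2/9 = 7/36.
By Bayes' rule, P(Urn A | E) = 1/12 / 7/36 = 3/7 ≈ 0.4286.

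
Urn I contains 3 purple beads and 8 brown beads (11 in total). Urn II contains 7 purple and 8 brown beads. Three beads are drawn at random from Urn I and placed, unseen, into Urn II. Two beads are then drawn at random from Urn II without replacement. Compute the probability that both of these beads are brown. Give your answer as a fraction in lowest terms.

Condition on how many of the transferred beads are brown (from Urn I: 8 brown of 11; then Urn II has 18 total).
  0 brown: C(8,0)C(3,3)/C(11,3) = 1/165; then P = C(8,2)/C(18,2) = 28/153
  1 brown: C(8,1)C(3,2)/C(11,3) = 8/55; then P = C(9,2)/C(18,2) = 4/17
  2 brown: C(8,2)C(3,1)/C(11,3) = 28/55; then P = C(10,2)/C(18,2) = 5/17
  3 brown: C(8,3)C(3,0)/C(11,3) = 56/165; then P = C(11,2)/C(18,2) = 55/153
P(both brown) = 152/495 ≈ 0.3071.

152/495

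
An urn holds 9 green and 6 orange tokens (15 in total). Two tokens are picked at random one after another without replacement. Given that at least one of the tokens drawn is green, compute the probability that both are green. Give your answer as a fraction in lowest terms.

2/5

P(both green) = C(9,2)/C(15,2) = 12/35; P(at least one green) = 1 − C(6,2)/C(15,2) = 6/7.
Since 'both green' ⊆ 'at least one green', P(both | at least one) = 12/35 / 6/7 = 2/5 ≈ 0.4000.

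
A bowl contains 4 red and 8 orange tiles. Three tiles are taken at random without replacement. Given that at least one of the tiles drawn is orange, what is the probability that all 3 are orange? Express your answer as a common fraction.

P(all 3 orange) = C(8,3)/C(12,3) = 14/55; P(at least one orange) = 1 − C(4,3)/C(12,3) = 54/55.
Since 'all 3 orange' ⊆ 'at least one orange', P(all 3 | at least one) = 14/55 / 54/55 = 7/27 ≈ 0.2593.

7/27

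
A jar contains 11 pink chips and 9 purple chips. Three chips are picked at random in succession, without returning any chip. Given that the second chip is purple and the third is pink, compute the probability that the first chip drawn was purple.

P(first=purple and the second chip is purple and the third is pink) = (9/20)·(8/19)·(11/18) = 11/95.
P(E) = Σ over first color = 11/76 + 11/95 = 99/380.
By Bayes, P(first=purple | E) = 11/95 / 99/380 = 4/9 ≈ 0.4444.

4/9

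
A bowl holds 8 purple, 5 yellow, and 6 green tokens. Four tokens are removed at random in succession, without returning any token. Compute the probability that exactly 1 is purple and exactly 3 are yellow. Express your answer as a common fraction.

20/969

Unordered draws without replacement: count favorable combinations over C(19,4).
Favorable = C(8,1) · C(5,3) · C(6,0) = 80; total = C(19,4) = 3876.
P = 80/3876 = 20/969 ≈ 0.0206.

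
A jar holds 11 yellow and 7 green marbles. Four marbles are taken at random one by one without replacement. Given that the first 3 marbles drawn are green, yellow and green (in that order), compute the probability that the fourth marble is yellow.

After removing 1 yellow, 2 green, the jar has 10 yellow out of 15 remaining.
P(fourth is yellow | given) = 10/15 = 2/3 ≈ 0.6667.

2/3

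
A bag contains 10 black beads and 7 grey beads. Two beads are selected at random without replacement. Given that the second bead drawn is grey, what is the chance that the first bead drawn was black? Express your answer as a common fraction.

P(first=black and the second bead drawn is grey) = (10/17)·(7/16) = 35/136.
P(the second bead drawn is grey) = Σ over first color = 35/136 + 21/136 = 7/17.
By Bayes, P(first=black | the second bead drawn is grey) = 35/136 / 7/17 = 5/8 ≈ 0.6250.

5/8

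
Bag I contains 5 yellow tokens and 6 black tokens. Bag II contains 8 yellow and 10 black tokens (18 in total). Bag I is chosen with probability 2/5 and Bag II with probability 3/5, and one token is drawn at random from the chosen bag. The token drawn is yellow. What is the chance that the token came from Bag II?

22/37

P(yellow | Bag I) = 5/11; P(yellow | Bag II) = 4/9.
P(yellow) = 2/5·5/11 + 3/5·4/9 = 74/165.
By Bayes' rule, P(Bag II | yellow) = 4/15 / 74/165 = 22/37 ≈ 0.5946.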